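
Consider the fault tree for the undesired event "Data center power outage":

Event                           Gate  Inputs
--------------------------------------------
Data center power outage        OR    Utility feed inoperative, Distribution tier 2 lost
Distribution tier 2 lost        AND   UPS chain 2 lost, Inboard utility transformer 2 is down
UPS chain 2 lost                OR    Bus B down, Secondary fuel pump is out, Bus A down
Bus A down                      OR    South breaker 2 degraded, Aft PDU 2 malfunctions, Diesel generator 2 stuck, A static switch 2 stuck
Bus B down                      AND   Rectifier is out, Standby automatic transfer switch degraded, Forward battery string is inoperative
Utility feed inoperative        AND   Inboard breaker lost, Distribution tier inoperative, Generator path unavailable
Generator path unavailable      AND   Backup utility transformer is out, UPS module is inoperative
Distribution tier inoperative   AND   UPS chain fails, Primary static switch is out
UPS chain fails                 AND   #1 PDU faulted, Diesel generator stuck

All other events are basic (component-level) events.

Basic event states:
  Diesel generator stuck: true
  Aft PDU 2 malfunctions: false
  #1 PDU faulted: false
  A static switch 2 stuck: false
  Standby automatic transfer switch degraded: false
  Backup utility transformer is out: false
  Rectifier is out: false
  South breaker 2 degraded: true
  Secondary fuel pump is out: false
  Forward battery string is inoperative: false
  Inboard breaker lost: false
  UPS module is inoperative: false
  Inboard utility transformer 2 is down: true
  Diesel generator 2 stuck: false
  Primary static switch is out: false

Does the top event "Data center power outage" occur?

Yes

UPS chain fails [AND]: #1 PDU faulted=not, Diesel generator stuck=occurs → not all inputs occur → does not occur.
Distribution tier inoperative [AND]: UPS chain fails=not, Primary static switch is out=not → not all inputs occur → does not occur.
Generator path unavailable [AND]: Backup utility transformer is out=not, UPS module is inoperative=not → not all inputs occur → does not occur.
Utility feed inoperative [AND]: Inboard breaker lost=not, Distribution tier inoperative=not, Generator path unavailable=not → not all inputs occur → does not occur.
Bus B down [AND]: Rectifier is out=not, Standby automatic transfer switch degraded=not, Forward battery string is inoperative=not → not all inputs occur → does not occur.
Bus A down [OR]: South breaker 2 degraded=occurs, Aft PDU 2 malfunctions=not, Diesel generator 2 stuck=not, A static switch 2 stuck=not → at least one input occurs → occurs.
UPS chain 2 lost [OR]: Bus B down=not, Secondary fuel pump is out=not, Bus A down=occurs → at least one input occurs → occurs.
Distribution tier 2 lost [AND]: UPS chain 2 lost=occurs, Inboard utility transformer 2 is down=occurs → all inputs occur → occurs.
Data center power outage [OR]: Utility feed inoperative=not, Distribution tier 2 lost=occurs → at least one input occurs → occurs.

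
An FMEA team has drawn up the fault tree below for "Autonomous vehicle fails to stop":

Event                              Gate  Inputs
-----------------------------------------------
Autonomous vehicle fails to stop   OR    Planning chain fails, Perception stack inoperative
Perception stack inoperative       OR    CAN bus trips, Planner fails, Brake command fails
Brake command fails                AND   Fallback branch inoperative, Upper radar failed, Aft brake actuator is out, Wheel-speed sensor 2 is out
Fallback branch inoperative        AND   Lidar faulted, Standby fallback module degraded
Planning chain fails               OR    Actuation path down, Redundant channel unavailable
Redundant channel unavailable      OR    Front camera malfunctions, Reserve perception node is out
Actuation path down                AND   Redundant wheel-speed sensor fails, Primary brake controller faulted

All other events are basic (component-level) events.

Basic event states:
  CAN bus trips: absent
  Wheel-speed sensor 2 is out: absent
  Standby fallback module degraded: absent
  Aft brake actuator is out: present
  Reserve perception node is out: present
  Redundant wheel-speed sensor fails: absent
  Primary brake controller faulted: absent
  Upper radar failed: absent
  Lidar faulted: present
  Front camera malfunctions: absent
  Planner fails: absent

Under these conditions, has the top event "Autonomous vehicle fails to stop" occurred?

Actuation path down [AND]: Redundant wheel-speed sensor fails=not, Primary brake controller faulted=not → not all inputs occur → does not occur.
Redundant channel unavailable [OR]: Front camera malfunctions=not, Reserve perception node is out=occurs → at least one input occurs → occurs.
Planning chain fails [OR]: Actuation path down=not, Redundant channel unavailable=occurs → at least one input occurs → occurs.
Fallback branch inoperative [AND]: Lidar faulted=occurs, Standby fallback module degraded=not → not all inputs occur → does not occur.
Brake command fails [AND]: Fallback branch inoperative=not, Upper radar failed=not, Aft brake actuator is out=occurs, Wheel-speed sensor 2 is out=not → not all inputs occur → does not occur.
Perception stack inoperative [OR]: CAN bus trips=not, Planner fails=not, Brake command fails=not → no input occurs → does not occur.
Autonomous vehicle fails to stop [OR]: Planning chain fails=occurs, Perception stack inoperative=not → at least one input occurs → occurs.

Yes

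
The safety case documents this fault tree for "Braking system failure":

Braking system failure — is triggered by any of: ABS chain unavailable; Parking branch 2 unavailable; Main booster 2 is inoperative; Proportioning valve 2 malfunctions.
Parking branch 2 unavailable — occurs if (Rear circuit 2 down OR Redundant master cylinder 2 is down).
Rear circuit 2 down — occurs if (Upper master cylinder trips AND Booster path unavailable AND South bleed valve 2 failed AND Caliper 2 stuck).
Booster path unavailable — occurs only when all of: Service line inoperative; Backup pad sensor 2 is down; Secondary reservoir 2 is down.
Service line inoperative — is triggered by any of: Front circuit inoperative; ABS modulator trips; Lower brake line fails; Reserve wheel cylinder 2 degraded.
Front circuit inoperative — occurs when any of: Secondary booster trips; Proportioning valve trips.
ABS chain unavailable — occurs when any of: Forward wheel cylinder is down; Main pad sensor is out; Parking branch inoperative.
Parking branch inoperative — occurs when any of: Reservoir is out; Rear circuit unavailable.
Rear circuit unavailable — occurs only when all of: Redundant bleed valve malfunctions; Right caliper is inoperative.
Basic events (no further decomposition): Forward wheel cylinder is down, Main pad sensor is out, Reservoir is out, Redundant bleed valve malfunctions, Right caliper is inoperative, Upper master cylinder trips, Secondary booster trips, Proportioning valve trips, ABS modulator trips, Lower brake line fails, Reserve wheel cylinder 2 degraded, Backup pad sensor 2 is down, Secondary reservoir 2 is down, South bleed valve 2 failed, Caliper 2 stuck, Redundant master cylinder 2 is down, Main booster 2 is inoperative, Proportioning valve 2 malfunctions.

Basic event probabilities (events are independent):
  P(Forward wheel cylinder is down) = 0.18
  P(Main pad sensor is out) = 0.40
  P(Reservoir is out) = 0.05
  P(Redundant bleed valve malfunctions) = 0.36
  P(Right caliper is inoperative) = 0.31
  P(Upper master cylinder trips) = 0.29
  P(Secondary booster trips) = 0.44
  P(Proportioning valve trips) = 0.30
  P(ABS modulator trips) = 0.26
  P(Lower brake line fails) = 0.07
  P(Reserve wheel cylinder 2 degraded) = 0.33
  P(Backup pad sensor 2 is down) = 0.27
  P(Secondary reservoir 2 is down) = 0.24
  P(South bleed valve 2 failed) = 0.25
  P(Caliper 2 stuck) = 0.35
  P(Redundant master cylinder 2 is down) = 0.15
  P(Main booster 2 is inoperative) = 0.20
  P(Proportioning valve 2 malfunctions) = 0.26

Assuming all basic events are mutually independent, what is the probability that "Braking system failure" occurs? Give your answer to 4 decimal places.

0.7913

P(Rear circuit unavailable) [AND] = 0.36 × 0.31 = 0.111600
P(Parking branch inoperative) [OR] = 1 − (1−0.05) × (1−0.111600) = 0.156020
P(ABS chain unavailable) [OR] = 1 − (1−0.18) × (1−0.40) × (1−0.156020) = 0.584762
P(Front circuit inoperative) [OR] = 1 − (1−0.44) × (1−0.30) = 0.608000
P(Service line inoperative) [OR] = 1 − (1−0.608000) × (1−0.26) × (1−0.07) × (1−0.33) = 0.819251
P(Booster path unavailable) [AND] = 0.819251 × 0.27 × 0.24 = 0.053087
P(Rear circuit 2 down) [AND] = 0.29 × 0.053087 × 0.25 × 0.35 = 0.001347
P(Parking branch 2 unavailable) [OR] = 1 − (1−0.001347) × (1−0.15) = 0.151145
P(Braking system failure) [OR] = 1 − (1−0.584762) × (1−0.151145) × (1−0.20) × (1−0.26) = 0.791334
Rounded to 4 decimal places: P(Braking system failure) ≈ 0.7913.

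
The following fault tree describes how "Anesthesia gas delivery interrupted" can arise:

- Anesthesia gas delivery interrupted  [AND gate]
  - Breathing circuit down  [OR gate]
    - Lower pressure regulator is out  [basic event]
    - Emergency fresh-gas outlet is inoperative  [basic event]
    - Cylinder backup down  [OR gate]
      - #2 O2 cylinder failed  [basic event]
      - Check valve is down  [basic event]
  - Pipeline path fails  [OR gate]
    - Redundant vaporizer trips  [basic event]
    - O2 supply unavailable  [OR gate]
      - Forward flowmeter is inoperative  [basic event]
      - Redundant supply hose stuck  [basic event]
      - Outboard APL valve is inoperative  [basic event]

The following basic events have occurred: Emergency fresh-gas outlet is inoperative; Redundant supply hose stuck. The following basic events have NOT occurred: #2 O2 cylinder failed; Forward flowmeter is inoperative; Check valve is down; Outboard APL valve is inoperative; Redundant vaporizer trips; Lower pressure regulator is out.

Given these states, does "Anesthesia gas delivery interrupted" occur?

Cylinder backup down [OR]: #2 O2 cylinder failed=not, Check valve is down=not → no input occurs → does not occur.
Breathing circuit down [OR]: Lower pressure regulator is out=not, Emergency fresh-gas outlet is inoperative=occurs, Cylinder backup down=not → at least one input occurs → occurs.
O2 supply unavailable [OR]: Forward flowmeter is inoperative=not, Redundant supply hose stuck=occurs, Outboard APL valve is inoperative=not → at least one input occurs → occurs.
Pipeline path fails [OR]: Redundant vaporizer trips=not, O2 supply unavailable=occurs → at least one input occurs → occurs.
Anesthesia gas delivery interrupted [AND]: Breathing circuit down=occurs, Pipeline path fails=occurs → all inputs occur → occurs.

Yes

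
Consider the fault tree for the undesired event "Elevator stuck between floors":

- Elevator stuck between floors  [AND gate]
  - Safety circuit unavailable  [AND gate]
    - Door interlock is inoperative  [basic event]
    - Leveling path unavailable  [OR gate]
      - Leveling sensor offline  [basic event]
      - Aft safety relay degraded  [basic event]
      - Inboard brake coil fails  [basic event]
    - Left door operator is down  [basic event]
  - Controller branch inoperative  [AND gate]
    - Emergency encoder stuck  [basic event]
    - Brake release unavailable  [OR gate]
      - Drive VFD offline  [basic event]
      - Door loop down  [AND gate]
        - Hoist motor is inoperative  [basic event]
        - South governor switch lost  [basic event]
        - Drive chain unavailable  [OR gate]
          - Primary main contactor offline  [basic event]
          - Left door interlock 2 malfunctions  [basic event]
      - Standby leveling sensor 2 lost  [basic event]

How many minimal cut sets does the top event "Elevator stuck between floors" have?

12

Leveling path unavailable [OR]: union of children's cut sets → 3 cut set(s).
Safety circuit unavailable [AND]: one cut set from each child combined → 1 × 3 × 1 = 3 cut set(s).
Drive chain unavailable [OR]: union of children's cut sets → 2 cut set(s).
Door loop down [AND]: one cut set from each child combined → 1 × 1 × 2 = 2 cut set(s).
Brake release unavailable [OR]: union of children's cut sets → 4 cut set(s).
Controller branch inoperative [AND]: one cut set from each child combined → 1 × 4 = 4 cut set(s).
Elevator stuck between floors [AND]: one cut set from each child combined → 3 × 4 = 12 cut set(s).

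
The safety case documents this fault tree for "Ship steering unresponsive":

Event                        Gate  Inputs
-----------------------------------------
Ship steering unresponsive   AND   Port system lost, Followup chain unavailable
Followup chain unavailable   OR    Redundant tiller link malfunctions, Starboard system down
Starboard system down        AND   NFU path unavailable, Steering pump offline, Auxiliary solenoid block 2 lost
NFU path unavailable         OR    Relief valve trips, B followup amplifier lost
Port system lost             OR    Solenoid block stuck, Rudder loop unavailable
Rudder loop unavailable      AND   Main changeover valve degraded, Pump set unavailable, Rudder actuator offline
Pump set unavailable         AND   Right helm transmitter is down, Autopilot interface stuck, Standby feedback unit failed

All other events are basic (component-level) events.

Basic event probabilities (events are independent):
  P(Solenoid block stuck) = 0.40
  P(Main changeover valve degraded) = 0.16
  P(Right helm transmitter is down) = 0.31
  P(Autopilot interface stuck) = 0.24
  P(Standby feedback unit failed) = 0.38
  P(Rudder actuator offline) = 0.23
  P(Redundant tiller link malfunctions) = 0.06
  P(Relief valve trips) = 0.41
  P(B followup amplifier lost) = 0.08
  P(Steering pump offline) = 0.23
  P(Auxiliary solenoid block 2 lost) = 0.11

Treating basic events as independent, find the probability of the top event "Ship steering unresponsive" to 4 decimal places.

P(Pump set unavailable) [AND] = 0.31 × 0.24 × 0.38 = 0.028272
P(Rudder loop unavailable) [AND] = 0.16 × 0.028272 × 0.23 = 0.001040
P(Port system lost) [OR] = 1 − (1−0.40) × (1−0.001040) = 0.400624
P(NFU path unavailable) [OR] = 1 − (1−0.41) × (1−0.08) = 0.457200
P(Starboard system down) [AND] = 0.457200 × 0.23 × 0.11 = 0.011567
P(Followup chain unavailable) [OR] = 1 − (1−0.06) × (1−0.011567) = 0.070873
P(Ship steering unresponsive) [AND] = 0.400624 × 0.070873 = 0.028393
Rounded to 4 decimal places: P(Ship steering unresponsive) ≈ 0.0284.

0.0284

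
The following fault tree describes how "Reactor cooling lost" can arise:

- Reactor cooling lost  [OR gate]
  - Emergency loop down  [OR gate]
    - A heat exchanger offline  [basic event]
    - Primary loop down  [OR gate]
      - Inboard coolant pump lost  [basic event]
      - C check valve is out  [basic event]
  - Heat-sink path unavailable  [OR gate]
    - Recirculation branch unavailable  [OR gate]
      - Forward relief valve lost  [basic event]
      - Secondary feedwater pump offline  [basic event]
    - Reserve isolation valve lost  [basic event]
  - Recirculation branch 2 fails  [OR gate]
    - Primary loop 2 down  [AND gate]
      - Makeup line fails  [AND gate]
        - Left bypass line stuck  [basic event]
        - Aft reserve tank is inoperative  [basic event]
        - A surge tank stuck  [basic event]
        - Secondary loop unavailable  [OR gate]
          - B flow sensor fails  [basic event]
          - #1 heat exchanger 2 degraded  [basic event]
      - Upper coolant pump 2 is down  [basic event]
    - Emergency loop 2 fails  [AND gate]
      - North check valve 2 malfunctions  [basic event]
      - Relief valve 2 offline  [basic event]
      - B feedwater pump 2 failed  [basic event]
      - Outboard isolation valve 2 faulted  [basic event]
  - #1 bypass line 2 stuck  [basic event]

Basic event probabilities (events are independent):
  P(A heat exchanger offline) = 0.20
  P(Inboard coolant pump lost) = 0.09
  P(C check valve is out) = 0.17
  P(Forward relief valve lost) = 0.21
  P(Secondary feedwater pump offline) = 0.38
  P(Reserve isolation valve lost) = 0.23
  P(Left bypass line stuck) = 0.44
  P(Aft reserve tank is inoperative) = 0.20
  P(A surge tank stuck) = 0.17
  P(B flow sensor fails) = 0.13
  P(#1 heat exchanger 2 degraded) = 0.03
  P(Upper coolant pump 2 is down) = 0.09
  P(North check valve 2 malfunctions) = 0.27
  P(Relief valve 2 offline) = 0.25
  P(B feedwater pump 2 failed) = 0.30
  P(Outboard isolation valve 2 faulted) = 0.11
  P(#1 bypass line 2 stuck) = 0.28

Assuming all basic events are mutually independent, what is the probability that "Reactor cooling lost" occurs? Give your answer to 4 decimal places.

0.8363

P(Primary loop down) [OR] = 1 − (1−0.09) × (1−0.17) = 0.244700
P(Emergency loop down) [OR] = 1 − (1−0.20) × (1−0.244700) = 0.395760
P(Recirculation branch unavailable) [OR] = 1 − (1−0.21) × (1−0.38) = 0.510200
P(Heat-sink path unavailable) [OR] = 1 − (1−0.510200) × (1−0.23) = 0.622854
P(Secondary loop unavailable) [OR] = 1 − (1−0.13) × (1−0.03) = 0.156100
P(Makeup line fails) [AND] = 0.44 × 0.20 × 0.17 × 0.156100 = 0.002335
P(Primary loop 2 down) [AND] = 0.002335 × 0.09 = 0.000210
P(Emergency loop 2 fails) [AND] = 0.27 × 0.25 × 0.30 × 0.11 = 0.002228
P(Recirculation branch 2 fails) [OR] = 1 − (1−0.000210) × (1−0.002228) = 0.002438
P(Reactor cooling lost) [OR] = 1 − (1−0.395760) × (1−0.622854) × (1−0.002438) × (1−0.28) = 0.836322
Rounded to 4 decimal places: P(Reactor cooling lost) ≈ 0.8363.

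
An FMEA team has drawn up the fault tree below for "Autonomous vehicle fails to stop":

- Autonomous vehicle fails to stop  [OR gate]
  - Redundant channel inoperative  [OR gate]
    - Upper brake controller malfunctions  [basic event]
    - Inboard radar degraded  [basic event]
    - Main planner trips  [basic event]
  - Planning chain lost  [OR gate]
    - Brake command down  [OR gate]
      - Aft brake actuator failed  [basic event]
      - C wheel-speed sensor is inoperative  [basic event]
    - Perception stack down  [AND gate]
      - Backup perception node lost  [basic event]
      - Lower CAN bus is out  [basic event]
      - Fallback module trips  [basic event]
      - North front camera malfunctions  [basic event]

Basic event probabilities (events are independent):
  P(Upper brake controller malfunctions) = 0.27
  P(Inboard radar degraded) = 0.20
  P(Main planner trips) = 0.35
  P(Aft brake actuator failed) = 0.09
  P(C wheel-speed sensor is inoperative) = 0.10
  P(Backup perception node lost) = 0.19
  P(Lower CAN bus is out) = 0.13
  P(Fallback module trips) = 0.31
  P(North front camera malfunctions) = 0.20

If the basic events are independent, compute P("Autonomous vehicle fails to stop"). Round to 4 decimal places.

0.6896

P(Redundant channel inoperative) [OR] = 1 − (1−0.27) × (1−0.20) × (1−0.35) = 0.620400
P(Brake command down) [OR] = 1 − (1−0.09) × (1−0.10) = 0.181000
P(Perception stack down) [AND] = 0.19 × 0.13 × 0.31 × 0.20 = 0.001531
P(Planning chain lost) [OR] = 1 − (1−0.181000) × (1−0.001531) = 0.182254
P(Autonomous vehicle fails to stop) [OR] = 1 − (1−0.620400) × (1−0.182254) = 0.689584
Rounded to 4 decimal places: P(Autonomous vehicle fails to stop) ≈ 0.6896.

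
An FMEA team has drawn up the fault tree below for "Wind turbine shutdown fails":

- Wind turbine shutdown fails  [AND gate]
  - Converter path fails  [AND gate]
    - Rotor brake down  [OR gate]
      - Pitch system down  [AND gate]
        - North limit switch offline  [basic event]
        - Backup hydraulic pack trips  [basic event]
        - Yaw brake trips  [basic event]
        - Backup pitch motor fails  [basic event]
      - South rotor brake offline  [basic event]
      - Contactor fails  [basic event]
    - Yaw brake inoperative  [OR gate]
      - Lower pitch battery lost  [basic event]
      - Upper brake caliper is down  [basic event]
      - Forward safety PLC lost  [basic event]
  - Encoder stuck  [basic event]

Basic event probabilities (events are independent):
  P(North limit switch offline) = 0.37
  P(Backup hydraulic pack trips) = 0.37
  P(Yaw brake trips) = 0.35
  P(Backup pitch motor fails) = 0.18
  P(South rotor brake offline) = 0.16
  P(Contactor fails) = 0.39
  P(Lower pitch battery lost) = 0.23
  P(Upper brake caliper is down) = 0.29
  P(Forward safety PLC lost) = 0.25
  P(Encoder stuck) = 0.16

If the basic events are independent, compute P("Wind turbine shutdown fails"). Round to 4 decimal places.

0.0464

P(Pitch system down) [AND] = 0.37 × 0.37 × 0.35 × 0.18 = 0.008625
P(Rotor brake down) [OR] = 1 − (1−0.008625) × (1−0.16) × (1−0.39) = 0.492019
P(Yaw brake inoperative) [OR] = 1 − (1−0.23) × (1−0.29) × (1−0.25) = 0.589975
P(Converter path fails) [AND] = 0.492019 × 0.589975 = 0.290279
P(Wind turbine shutdown fails) [AND] = 0.290279 × 0.16 = 0.046445
Rounded to 4 decimal places: P(Wind turbine shutdown fails) ≈ 0.0464.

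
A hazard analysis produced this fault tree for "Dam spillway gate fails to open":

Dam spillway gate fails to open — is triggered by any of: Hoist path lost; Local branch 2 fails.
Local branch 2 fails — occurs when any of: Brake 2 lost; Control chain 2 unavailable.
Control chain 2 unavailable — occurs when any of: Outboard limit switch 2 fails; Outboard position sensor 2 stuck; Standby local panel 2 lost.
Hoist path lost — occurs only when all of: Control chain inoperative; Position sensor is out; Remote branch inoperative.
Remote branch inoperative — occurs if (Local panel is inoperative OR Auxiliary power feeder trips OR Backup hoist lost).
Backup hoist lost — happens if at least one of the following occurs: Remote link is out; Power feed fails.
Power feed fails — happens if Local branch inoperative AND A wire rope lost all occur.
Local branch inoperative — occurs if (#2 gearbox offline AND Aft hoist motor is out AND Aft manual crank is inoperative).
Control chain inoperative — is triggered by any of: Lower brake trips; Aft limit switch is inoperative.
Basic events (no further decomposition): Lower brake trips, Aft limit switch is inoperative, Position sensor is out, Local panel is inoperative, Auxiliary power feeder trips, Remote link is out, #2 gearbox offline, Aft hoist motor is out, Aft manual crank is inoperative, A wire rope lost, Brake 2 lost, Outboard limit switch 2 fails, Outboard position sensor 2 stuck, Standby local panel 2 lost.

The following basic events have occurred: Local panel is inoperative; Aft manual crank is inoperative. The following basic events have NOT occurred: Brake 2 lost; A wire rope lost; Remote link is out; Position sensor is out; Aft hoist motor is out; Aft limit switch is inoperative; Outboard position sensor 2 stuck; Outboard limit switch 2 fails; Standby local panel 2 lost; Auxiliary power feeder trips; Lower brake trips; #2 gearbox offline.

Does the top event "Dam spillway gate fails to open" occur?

Control chain inoperative [OR]: Lower brake trips=not, Aft limit switch is inoperative=not → no input occurs → does not occur.
Local branch inoperative [AND]: #2 gearbox offline=not, Aft hoist motor is out=not, Aft manual crank is inoperative=occurs → not all inputs occur → does not occur.
Power feed fails [AND]: Local branch inoperative=not, A wire rope lost=not → not all inputs occur → does not occur.
Backup hoist lost [OR]: Remote link is out=not, Power feed fails=not → no input occurs → does not occur.
Remote branch inoperative [OR]: Local panel is inoperative=occurs, Auxiliary power feeder trips=not, Backup hoist lost=not → at least one input occurs → occurs.
Hoist path lost [AND]: Control chain inoperative=not, Position sensor is out=not, Remote branch inoperative=occurs → not all inputs occur → does not occur.
Control chain 2 unavailable [OR]: Outboard limit switch 2 fails=not, Outboard position sensor 2 stuck=not, Standby local panel 2 lost=not → no input occurs → does not occur.
Local branch 2 fails [OR]: Brake 2 lost=not, Control chain 2 unavailable=not → no input occurs → does not occur.
Dam spillway gate fails to open [OR]: Hoist path lost=not, Local branch 2 fails=not → no input occurs → does not occur.

No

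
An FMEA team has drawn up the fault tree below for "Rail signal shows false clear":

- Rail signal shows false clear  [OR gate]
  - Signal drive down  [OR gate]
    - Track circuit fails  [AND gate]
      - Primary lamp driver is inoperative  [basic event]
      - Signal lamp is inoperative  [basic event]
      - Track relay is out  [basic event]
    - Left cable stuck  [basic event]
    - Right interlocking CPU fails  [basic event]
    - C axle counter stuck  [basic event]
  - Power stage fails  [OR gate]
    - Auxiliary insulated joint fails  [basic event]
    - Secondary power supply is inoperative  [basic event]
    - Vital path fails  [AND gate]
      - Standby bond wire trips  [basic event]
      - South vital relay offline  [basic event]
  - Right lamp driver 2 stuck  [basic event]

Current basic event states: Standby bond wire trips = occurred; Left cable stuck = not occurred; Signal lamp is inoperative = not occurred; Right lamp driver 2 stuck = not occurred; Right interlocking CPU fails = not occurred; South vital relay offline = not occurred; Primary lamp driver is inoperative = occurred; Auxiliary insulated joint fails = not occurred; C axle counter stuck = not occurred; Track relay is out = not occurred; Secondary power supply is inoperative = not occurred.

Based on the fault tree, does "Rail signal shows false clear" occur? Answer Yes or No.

No

Track circuit fails [AND]: Primary lamp driver is inoperative=occurs, Signal lamp is inoperative=not, Track relay is out=not → not all inputs occur → does not occur.
Signal drive down [OR]: Track circuit fails=not, Left cable stuck=not, Right interlocking CPU fails=not, C axle counter stuck=not → no input occurs → does not occur.
Vital path fails [AND]: Standby bond wire trips=occurs, South vital relay offline=not → not all inputs occur → does not occur.
Power stage fails [OR]: Auxiliary insulated joint fails=not, Secondary power supply is inoperative=not, Vital path fails=not → no input occurs → does not occur.
Rail signal shows false clear [OR]: Signal drive down=not, Power stage fails=not, Right lamp driver 2 stuck=not → no input occurs → does not occur.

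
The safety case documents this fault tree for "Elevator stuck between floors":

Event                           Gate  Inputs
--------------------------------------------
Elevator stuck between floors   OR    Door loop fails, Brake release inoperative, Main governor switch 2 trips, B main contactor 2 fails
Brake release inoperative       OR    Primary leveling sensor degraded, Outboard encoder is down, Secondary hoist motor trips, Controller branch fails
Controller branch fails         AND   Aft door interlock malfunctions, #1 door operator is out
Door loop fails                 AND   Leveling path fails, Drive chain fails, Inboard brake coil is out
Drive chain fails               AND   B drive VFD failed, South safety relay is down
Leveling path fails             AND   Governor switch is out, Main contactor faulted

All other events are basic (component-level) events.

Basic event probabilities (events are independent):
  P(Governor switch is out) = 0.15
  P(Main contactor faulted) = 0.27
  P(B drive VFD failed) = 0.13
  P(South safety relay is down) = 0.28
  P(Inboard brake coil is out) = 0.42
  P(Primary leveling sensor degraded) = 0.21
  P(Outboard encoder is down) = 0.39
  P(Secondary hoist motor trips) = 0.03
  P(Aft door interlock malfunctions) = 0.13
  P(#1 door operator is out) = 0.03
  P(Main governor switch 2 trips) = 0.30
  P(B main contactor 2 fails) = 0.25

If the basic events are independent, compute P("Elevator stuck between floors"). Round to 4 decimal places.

0.7557

P(Leveling path fails) [AND] = 0.15 × 0.27 = 0.040500
P(Drive chain fails) [AND] = 0.13 × 0.28 = 0.036400
P(Door loop fails) [AND] = 0.040500 × 0.036400 × 0.42 = 0.000619
P(Controller branch fails) [AND] = 0.13 × 0.03 = 0.003900
P(Brake release inoperative) [OR] = 1 − (1−0.21) × (1−0.39) × (1−0.03) × (1−0.003900) = 0.534380
P(Elevator stuck between floors) [OR] = 1 − (1−0.000619) × (1−0.534380) × (1−0.30) × (1−0.25) = 0.755701
Rounded to 4 decimal places: P(Elevator stuck between floors) ≈ 0.7557.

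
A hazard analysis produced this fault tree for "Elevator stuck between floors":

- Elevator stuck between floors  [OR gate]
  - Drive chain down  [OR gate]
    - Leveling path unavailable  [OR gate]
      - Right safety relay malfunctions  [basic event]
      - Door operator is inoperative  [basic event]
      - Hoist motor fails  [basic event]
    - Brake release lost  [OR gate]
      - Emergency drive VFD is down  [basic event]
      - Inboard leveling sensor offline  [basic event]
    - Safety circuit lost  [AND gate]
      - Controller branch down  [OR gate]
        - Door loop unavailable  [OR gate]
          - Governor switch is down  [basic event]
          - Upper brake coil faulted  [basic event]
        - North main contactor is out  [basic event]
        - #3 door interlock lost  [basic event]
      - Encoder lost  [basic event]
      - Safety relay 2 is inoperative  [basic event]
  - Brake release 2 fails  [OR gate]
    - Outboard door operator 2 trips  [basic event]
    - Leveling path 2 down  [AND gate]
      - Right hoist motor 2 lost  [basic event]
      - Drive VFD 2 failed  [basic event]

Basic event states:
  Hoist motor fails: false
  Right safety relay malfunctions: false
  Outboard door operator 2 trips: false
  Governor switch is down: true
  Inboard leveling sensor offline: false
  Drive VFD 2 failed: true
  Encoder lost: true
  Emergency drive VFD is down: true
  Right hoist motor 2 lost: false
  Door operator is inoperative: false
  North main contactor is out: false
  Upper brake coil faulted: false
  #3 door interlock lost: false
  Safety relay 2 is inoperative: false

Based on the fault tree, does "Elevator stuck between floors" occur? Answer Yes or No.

Yes

Leveling path unavailable [OR]: Right safety relay malfunctions=not, Door operator is inoperative=not, Hoist motor fails=not → no input occurs → does not occur.
Brake release lost [OR]: Emergency drive VFD is down=occurs, Inboard leveling sensor offline=not → at least one input occurs → occurs.
Door loop unavailable [OR]: Governor switch is down=occurs, Upper brake coil faulted=not → at least one input occurs → occurs.
Controller branch down [OR]: Door loop unavailable=occurs, North main contactor is out=not, #3 door interlock lost=not → at least one input occurs → occurs.
Safety circuit lost [AND]: Controller branch down=occurs, Encoder lost=occurs, Safety relay 2 is inoperative=not → not all inputs occur → does not occur.
Drive chain down [OR]: Leveling path unavailable=not, Brake release lost=occurs, Safety circuit lost=not → at least one input occurs → occurs.
Leveling path 2 down [AND]: Right hoist motor 2 lost=not, Drive VFD 2 failed=occurs → not all inputs occur → does not occur.
Brake release 2 fails [OR]: Outboard door operator 2 trips=not, Leveling path 2 down=not → no input occurs → does not occur.
Elevator stuck between floors [OR]: Drive chain down=occurs, Brake release 2 fails=not → at least one input occurs → occurs.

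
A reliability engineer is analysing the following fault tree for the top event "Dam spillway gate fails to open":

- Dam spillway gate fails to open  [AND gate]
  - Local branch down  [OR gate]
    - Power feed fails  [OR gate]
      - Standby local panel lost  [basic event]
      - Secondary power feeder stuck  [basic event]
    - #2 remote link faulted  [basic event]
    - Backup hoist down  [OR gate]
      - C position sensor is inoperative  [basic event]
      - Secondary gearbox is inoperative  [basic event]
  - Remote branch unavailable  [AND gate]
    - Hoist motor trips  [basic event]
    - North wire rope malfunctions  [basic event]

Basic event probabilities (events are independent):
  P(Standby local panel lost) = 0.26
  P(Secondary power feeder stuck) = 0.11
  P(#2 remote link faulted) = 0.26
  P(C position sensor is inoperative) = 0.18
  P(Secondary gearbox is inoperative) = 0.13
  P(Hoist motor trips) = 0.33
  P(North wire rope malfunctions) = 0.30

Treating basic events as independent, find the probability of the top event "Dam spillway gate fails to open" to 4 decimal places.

0.0646

P(Power feed fails) [OR] = 1 − (1−0.26) × (1−0.11) = 0.341400
P(Backup hoist down) [OR] = 1 − (1−0.18) × (1−0.13) = 0.286600
P(Local branch down) [OR] = 1 − (1−0.341400) × (1−0.26) × (1−0.286600) = 0.652315
P(Remote branch unavailable) [AND] = 0.33 × 0.30 = 0.099000
P(Dam spillway gate fails to open) [AND] = 0.652315 × 0.099000 = 0.064579
Rounded to 4 decimal places: P(Dam spillway gate fails to open) ≈ 0.0646.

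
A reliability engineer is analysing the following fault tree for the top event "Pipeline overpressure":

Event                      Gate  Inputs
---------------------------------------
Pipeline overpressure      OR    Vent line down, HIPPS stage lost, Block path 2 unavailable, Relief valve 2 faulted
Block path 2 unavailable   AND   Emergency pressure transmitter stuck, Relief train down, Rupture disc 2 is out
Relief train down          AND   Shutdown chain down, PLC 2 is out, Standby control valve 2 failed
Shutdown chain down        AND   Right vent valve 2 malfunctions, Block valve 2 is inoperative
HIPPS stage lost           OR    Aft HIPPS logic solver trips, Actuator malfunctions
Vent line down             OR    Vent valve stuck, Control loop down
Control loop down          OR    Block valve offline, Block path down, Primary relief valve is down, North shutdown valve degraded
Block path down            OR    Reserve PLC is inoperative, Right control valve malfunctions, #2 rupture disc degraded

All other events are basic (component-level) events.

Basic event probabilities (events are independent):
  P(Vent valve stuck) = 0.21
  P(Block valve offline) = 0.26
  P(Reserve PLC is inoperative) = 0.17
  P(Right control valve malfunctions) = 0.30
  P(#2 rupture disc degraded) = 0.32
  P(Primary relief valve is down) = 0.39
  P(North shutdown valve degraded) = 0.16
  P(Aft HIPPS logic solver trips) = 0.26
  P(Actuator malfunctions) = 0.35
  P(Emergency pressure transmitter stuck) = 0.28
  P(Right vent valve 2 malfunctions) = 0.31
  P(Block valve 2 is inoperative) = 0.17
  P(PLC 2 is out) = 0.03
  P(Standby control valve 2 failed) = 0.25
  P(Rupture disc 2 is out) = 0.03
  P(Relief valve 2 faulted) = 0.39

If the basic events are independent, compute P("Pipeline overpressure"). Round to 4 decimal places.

P(Block path down) [OR] = 1 − (1−0.17) × (1−0.30) × (1−0.32) = 0.604920
P(Control loop down) [OR] = 1 − (1−0.26) × (1−0.604920) × (1−0.39) × (1−0.16) = 0.850195
P(Vent line down) [OR] = 1 − (1−0.21) × (1−0.850195) = 0.881654
P(HIPPS stage lost) [OR] = 1 − (1−0.26) × (1−0.35) = 0.519000
P(Shutdown chain down) [AND] = 0.31 × 0.17 = 0.052700
P(Relief train down) [AND] = 0.052700 × 0.03 × 0.25 = 0.000395
P(Block path 2 unavailable) [AND] = 0.28 × 0.000395 × 0.03 = 0.000003
P(Pipeline overpressure) [OR] = 1 − (1−0.881654) × (1−0.519000) × (1−0.000003) × (1−0.39) = 0.965276
Rounded to 4 decimal places: P(Pipeline overpressure) ≈ 0.9653.

0.9653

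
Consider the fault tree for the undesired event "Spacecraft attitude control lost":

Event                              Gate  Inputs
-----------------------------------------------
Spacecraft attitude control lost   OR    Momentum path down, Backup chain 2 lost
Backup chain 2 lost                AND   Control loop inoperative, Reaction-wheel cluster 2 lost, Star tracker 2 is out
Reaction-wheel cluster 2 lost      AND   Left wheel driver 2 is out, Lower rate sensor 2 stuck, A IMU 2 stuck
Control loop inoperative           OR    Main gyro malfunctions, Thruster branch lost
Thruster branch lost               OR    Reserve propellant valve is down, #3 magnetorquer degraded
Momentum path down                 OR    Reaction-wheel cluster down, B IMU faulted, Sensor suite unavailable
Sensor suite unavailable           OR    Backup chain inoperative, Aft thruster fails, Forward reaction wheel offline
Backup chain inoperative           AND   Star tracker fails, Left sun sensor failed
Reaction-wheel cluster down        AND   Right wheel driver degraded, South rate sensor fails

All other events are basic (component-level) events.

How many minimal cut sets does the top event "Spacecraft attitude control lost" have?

8

Reaction-wheel cluster down [AND]: one cut set from each child combined → 1 × 1 = 1 cut set(s).
Backup chain inoperative [AND]: one cut set from each child combined → 1 × 1 = 1 cut set(s).
Sensor suite unavailable [OR]: union of children's cut sets → 3 cut set(s).
Momentum path down [OR]: union of children's cut sets → 5 cut set(s).
Thruster branch lost [OR]: union of children's cut sets → 2 cut set(s).
Control loop inoperative [OR]: union of children's cut sets → 3 cut set(s).
Reaction-wheel cluster 2 lost [AND]: one cut set from each child combined → 1 × 1 × 1 = 1 cut set(s).
Backup chain 2 lost [AND]: one cut set from each child combined → 3 × 1 × 1 = 3 cut set(s).
Spacecraft attitude control lost [OR]: union of children's cut sets → 8 cut set(s).
Minimal cut sets: {Right wheel driver degraded, South rate sensor fails}; {B IMU faulted}; {Left sun sensor failed, Star tracker fails}; {Aft thruster fails}; {Forward reaction wheel offline}; {A IMU 2 stuck, Left wheel driver 2 is out, Lower rate sensor 2 stuck, Main gyro malfunctions, Star tracker 2 is out}; {A IMU 2 stuck, Left wheel driver 2 is out, Lower rate sensor 2 stuck, Reserve propellant valve is down, Star tracker 2 is out}; {#3 magnetorquer degraded, A IMU 2 stuck, Left wheel driver 2 is out, Lower rate sensor 2 stuck, Star tracker 2 is out}.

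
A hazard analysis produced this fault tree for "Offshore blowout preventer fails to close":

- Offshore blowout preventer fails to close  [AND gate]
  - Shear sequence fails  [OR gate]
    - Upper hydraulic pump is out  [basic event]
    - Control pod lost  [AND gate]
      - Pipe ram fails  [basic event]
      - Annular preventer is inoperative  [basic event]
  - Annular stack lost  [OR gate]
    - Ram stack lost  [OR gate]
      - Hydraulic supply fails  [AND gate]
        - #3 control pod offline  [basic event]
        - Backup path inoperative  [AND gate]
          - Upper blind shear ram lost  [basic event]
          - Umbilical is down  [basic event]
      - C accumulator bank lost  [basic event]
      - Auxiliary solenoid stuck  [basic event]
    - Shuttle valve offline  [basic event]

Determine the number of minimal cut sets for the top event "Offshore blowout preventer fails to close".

Control pod lost [AND]: one cut set from each child combined → 1 × 1 = 1 cut set(s).
Shear sequence fails [OR]: union of children's cut sets → 2 cut set(s).
Backup path inoperative [AND]: one cut set from each child combined → 1 × 1 = 1 cut set(s).
Hydraulic supply fails [AND]: one cut set from each child combined → 1 × 1 = 1 cut set(s).
Ram stack lost [OR]: union of children's cut sets → 3 cut set(s).
Annular stack lost [OR]: union of children's cut sets → 4 cut set(s).
Offshore blowout preventer fails to close [AND]: one cut set from each child combined → 2 × 4 = 8 cut set(s).
Minimal cut sets: {#3 control pod offline, Umbilical is down, Upper blind shear ram lost, Upper hydraulic pump is out}; {C accumulator bank lost, Upper hydraulic pump is out}; {Auxiliary solenoid stuck, Upper hydraulic pump is out}; {Shuttle valve offline, Upper hydraulic pump is out}; {#3 control pod offline, Annular preventer is inoperative, Pipe ram fails, Umbilical is down, Upper blind shear ram lost}; {Annular preventer is inoperative, C accumulator bank lost, Pipe ram fails}; {Annular preventer is inoperative, Auxiliary solenoid stuck, Pipe ram fails}; {Annular preventer is inoperative, Pipe ram fails, Shuttle valve offline}.

8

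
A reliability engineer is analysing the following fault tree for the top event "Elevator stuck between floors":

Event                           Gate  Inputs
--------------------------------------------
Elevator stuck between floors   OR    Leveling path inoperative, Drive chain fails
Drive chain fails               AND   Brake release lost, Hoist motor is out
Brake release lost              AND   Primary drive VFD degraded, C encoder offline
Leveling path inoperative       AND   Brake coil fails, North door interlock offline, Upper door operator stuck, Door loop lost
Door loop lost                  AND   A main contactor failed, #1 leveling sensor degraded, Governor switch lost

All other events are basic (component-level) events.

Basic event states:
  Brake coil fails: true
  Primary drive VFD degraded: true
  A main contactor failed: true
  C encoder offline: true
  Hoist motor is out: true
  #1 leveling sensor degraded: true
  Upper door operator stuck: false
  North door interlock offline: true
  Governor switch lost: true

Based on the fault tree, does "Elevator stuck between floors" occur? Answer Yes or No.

Yes

Door loop lost [AND]: A main contactor failed=occurs, #1 leveling sensor degraded=occurs, Governor switch lost=occurs → all inputs occur → occurs.
Leveling path inoperative [AND]: Brake coil fails=occurs, North door interlock offline=occurs, Upper door operator stuck=not, Door loop lost=occurs → not all inputs occur → does not occur.
Brake release lost [AND]: Primary drive VFD degraded=occurs, C encoder offline=occurs → all inputs occur → occurs.
Drive chain fails [AND]: Brake release lost=occurs, Hoist motor is out=occurs → all inputs occur → occurs.
Elevator stuck between floors [OR]: Leveling path inoperative=not, Drive chain fails=occurs → at least one input occurs → occurs.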